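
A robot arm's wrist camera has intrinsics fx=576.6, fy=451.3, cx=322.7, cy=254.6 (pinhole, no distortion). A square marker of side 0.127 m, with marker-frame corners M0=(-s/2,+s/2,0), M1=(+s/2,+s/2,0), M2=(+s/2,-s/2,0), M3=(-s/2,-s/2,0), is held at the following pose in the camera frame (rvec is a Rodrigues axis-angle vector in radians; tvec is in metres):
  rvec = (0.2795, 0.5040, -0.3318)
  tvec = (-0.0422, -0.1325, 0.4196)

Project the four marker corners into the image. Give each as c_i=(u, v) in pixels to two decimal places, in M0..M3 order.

Intrinsics K: fx=576.6, fy=451.3, cx=322.7, cy=254.6
Marker side s = 0.127 m; corners in marker frame (Z=0):
  M0 = (-0.0635, +0.0635, 0)
  M1 = (+0.0635, +0.0635, 0)
  M2 = (+0.0635, -0.0635, 0)
  M3 = (-0.0635, -0.0635, 0)
rvec = (0.2795, 0.5040, -0.3318), |rvec| = θ = 0.66500 rad = 38.102°
Rodrigues: sinθ=0.61706, 1−cosθ=0.21308; R = I + sinθ·[k]× + (1−cosθ)·[k]×²:
    [+0.82456 +0.37576 +0.42298]
    [-0.24000 +0.90931 -0.33993]
    [-0.51235 +0.17877 +0.83996]
t = (-0.0422, -0.1325, 0.4196) m
M0: Pc = R·M0+t = (-0.07070, -0.05952, +0.46349); u = 576.6·(-0.07070)/0.46349 + 322.7 = 234.7471, v = 451.3·(-0.05952)/0.46349 + 254.6 = 196.6464
M1: Pc = R·M1+t = (+0.03402, -0.09000, +0.39842); u = 576.6·(+0.03402)/0.39842 + 322.7 = 371.9344, v = 451.3·(-0.09000)/0.39842 + 254.6 = 152.6554
M2: Pc = R·M2+t = (-0.01370, -0.20548, +0.37571); u = 576.6·(-0.01370)/0.37571 + 322.7 = 301.6732, v = 451.3·(-0.20548)/0.37571 + 254.6 = 7.7796
M3: Pc = R·M3+t = (-0.11842, -0.17500, +0.44078); u = 576.6·(-0.11842)/0.44078 + 322.7 = 167.7915, v = 451.3·(-0.17500)/0.44078 + 254.6 = 75.4231

c0=(234.75, 196.65) c1=(371.93, 152.66) c2=(301.67, 7.78) c3=(167.79, 75.42)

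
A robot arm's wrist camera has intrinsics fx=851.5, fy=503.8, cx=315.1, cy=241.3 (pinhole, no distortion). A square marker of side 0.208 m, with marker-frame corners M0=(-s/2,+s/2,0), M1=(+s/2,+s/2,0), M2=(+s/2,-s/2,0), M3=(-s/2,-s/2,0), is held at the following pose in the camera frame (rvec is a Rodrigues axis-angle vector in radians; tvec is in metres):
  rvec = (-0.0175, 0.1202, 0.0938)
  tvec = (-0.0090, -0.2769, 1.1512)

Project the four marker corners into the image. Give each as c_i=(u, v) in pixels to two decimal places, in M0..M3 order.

Intrinsics K: fx=851.5, fy=503.8, cx=315.1, cy=241.3
Marker side s = 0.208 m; corners in marker frame (Z=0):
  M0 = (-0.1040, +0.1040, 0)
  M1 = (+0.1040, +0.1040, 0)
  M2 = (+0.1040, -0.1040, 0)
  M3 = (-0.1040, -0.1040, 0)
rvec = (-0.0175, 0.1202, 0.0938), |rvec| = θ = 0.15347 rad = 8.793°
Rodrigues: sinθ=0.15287, 1−cosθ=0.01175; R = I + sinθ·[k]× + (1−cosθ)·[k]×²:
    [+0.98840 -0.09448 +0.11891]
    [+0.09238 +0.99546 +0.02306]
    [-0.12055 -0.01181 +0.99264]
t = (-0.0090, -0.2769, 1.1512) m
M0: Pc = R·M0+t = (-0.12162, -0.18298, +1.16251); u = 851.5·(-0.12162)/1.16251 + 315.1 = 226.0176, v = 503.8·(-0.18298)/1.16251 + 241.3 = 162.0013
M1: Pc = R·M1+t = (+0.08397, -0.16376, +1.13744); u = 851.5·(+0.08397)/1.13744 + 315.1 = 377.9592, v = 503.8·(-0.16376)/1.13744 + 241.3 = 168.7643
M2: Pc = R·M2+t = (+0.10362, -0.37082, +1.13989); u = 851.5·(+0.10362)/1.13989 + 315.1 = 392.5040, v = 503.8·(-0.37082)/1.13989 + 241.3 = 77.4080
M3: Pc = R·M3+t = (-0.10197, -0.39004, +1.16496); u = 851.5·(-0.10197)/1.16496 + 315.1 = 240.5696, v = 503.8·(-0.39004)/1.16496 + 241.3 = 72.6256

c0=(226.02, 162.00) c1=(377.96, 168.76) c2=(392.50, 77.41) c3=(240.57, 72.63)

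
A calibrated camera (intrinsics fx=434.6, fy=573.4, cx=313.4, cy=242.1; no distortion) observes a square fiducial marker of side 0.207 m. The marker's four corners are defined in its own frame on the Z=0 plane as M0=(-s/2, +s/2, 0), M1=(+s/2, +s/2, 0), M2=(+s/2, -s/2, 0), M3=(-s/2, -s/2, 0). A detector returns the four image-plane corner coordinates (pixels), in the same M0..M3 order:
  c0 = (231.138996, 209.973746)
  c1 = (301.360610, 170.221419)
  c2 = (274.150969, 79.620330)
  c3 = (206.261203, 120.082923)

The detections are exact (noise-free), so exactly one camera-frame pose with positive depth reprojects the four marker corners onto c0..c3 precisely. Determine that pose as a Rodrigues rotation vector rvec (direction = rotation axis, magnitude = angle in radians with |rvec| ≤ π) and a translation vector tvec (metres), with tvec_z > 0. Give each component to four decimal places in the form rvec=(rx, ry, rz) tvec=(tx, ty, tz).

rvec=(-0.1276, 0.1396, -0.3816) tvec=(-0.1643, -0.2002, 1.1770)

Intrinsics K: fx=434.6, fy=573.4, cx=313.4, cy=242.1
Marker side s = 0.207 m; corners in marker frame (Z=0):
  M0 = (-0.1035, +0.1035, 0)
  M1 = (+0.1035, +0.1035, 0)
  M2 = (+0.1035, -0.1035, 0)
  M3 = (-0.1035, -0.1035, 0)
Detected image corners:
  c0 = (231.138996, 209.973746) px
  c1 = (301.360610, 170.221419) px
  c2 = (274.150969, 79.620330) px
  c3 = (206.261203, 120.082923) px
Planar DLT: solve 8×8 A·h = b for H (H[2,2]=1):
  H  [+309.55899 +93.49085 +252.71794]
  H  [-207.50093 +417.47977 +144.57593]
  H  [-0.09465 -0.12743 +1.00000]
B = K⁻¹H; ‖b₁‖=0.849608, ‖b₂‖=0.849608; λ = 2/(‖b₁‖+‖b₂‖) = 1.177013, sign → tz>0 ⇒ λ=+1.177013
r₁ = λ·B[:,0] = (+0.91871,-0.37890,-0.11141); r₂ = λ·B[:,1] = (+0.36136,+0.92028,-0.14999)
r₃ = r₁×r₂ = (+0.15936,+0.09754,+0.98239); SVD([r₁ r₂ r₃]) → R = UVᵀ:
  R  [+0.91871 +0.36136 +0.15936]
  R  [-0.37890 +0.92028 +0.09754]
  R  [-0.11141 -0.14999 +0.98239]
t = (-0.16434, -0.20019, +1.17701) m
tr R = 2.821384; θ = arccos((tr R − 1)/2) = 0.425840 rad = 24.399°
axis k = ((R−Rᵀ)₃₂, (R−Rᵀ)₁₃, (R−Rᵀ)₂₁) / (2 sinθ) = (-0.299604, +0.327737, -0.896005)
rvec = θ·k = (-0.127583, +0.139564, -0.381555)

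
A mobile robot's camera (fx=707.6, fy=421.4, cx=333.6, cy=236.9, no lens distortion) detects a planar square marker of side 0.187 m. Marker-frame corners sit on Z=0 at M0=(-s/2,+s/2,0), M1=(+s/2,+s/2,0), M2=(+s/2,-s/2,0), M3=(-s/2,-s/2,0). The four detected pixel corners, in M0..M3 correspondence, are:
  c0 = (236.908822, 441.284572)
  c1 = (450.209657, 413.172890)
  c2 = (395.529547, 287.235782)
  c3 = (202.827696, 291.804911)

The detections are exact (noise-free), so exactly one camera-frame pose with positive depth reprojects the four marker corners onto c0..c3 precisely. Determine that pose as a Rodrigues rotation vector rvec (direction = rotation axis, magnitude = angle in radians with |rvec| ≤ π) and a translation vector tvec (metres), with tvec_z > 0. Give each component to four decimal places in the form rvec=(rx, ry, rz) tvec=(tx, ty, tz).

rvec=(-0.4806, -0.4964, -0.0982) tvec=(-0.0048, 0.1597, 0.5791)

Intrinsics K: fx=707.6, fy=421.4, cx=333.6, cy=236.9
Marker side s = 0.187 m; corners in marker frame (Z=0):
  M0 = (-0.0935, +0.0935, 0)
  M1 = (+0.0935, +0.0935, 0)
  M2 = (+0.0935, -0.0935, 0)
  M3 = (-0.0935, -0.0935, 0)
Detected image corners:
  c0 = (236.908822, 441.284572) px
  c1 = (450.209657, 413.172890) px
  c2 = (395.529547, 287.235782) px
  c3 = (202.827696, 291.804911) px
Planar DLT: solve 8×8 A·h = b for H (H[2,2]=1):
  H  [+1348.04595 +9.01207 +327.72860]
  H  [+213.73542 +472.16799 +353.08250]
  H  [+0.82834 -0.72373 +1.00000]
B = K⁻¹H; ‖b₁‖=1.726790, ‖b₂‖=1.726790; λ = 2/(‖b₁‖+‖b₂‖) = 0.579109, sign → tz>0 ⇒ λ=+0.579109
r₁ = λ·B[:,0] = (+0.87710,+0.02405,+0.47970); r₂ = λ·B[:,1] = (+0.20497,+0.88449,-0.41912)
r₃ = r₁×r₂ = (-0.43437,+0.46593,+0.77086); SVD([r₁ r₂ r₃]) → R = UVᵀ:
  R  [+0.87710 +0.20497 -0.43437]
  R  [+0.02405 +0.88449 +0.46593]
  R  [+0.47970 -0.41912 +0.77086]
t = (-0.00481, +0.15966, +0.57911) m
tr R = 2.532457; θ = arccos((tr R − 1)/2) = 0.697846 rad = 39.984°
axis k = ((R−Rᵀ)₃₂, (R−Rᵀ)₁₃, (R−Rᵀ)₂₁) / (2 sinθ) = (-0.688681, -0.711267, -0.140778)
rvec = θ·k = (-0.480593, -0.496354, -0.098241)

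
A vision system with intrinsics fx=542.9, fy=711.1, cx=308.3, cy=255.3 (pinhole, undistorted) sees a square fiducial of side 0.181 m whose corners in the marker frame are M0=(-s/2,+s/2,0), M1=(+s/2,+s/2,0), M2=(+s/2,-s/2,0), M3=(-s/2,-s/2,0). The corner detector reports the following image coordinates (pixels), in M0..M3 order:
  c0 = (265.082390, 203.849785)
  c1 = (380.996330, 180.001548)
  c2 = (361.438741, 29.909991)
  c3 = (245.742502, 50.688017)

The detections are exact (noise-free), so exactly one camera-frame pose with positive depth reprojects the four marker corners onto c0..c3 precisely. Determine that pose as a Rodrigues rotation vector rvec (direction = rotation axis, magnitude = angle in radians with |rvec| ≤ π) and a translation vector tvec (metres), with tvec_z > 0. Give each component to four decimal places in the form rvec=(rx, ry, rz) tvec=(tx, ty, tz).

rvec=(-0.0311, -0.0877, -0.1643) tvec=(0.0085, -0.1634, 0.8332)

Intrinsics K: fx=542.9, fy=711.1, cx=308.3, cy=255.3
Marker side s = 0.181 m; corners in marker frame (Z=0):
  M0 = (-0.0905, +0.0905, 0)
  M1 = (+0.0905, +0.0905, 0)
  M2 = (+0.0905, -0.0905, 0)
  M3 = (-0.0905, -0.0905, 0)
Detected image corners:
  c0 = (265.082390, 203.849785) px
  c1 = (380.996330, 180.001548) px
  c2 = (361.438741, 29.909991) px
  c3 = (245.742502, 50.688017) px
Planar DLT: solve 8×8 A·h = b for H (H[2,2]=1):
  H  [+673.54348 +98.53725 +313.85420]
  H  [-110.75209 +834.32795 +115.80828]
  H  [+0.10768 -0.02847 +1.00000]
B = K⁻¹H; ‖b₁‖=1.200245, ‖b₂‖=1.200245; λ = 2/(‖b₁‖+‖b₂‖) = 0.833163, sign → tz>0 ⇒ λ=+0.833163
r₁ = λ·B[:,0] = (+0.98271,-0.16197,+0.08972); r₂ = λ·B[:,1] = (+0.16469,+0.98606,-0.02372)
r₃ = r₁×r₂ = (-0.08462,+0.03809,+0.99568); SVD([r₁ r₂ r₃]) → R = UVᵀ:
  R  [+0.98271 +0.16469 -0.08462]
  R  [-0.16197 +0.98606 +0.03809]
  R  [+0.08972 -0.02372 +0.99568]
t = (+0.00852, -0.16344, +0.83316) m
tr R = 2.964453; θ = arccos((tr R − 1)/2) = 0.188818 rad = 10.819°
axis k = ((R−Rᵀ)₃₂, (R−Rᵀ)₁₃, (R−Rᵀ)₂₁) / (2 sinθ) = (-0.164642, -0.464410, -0.870182)
rvec = θ·k = (-0.031087, -0.087689, -0.164306)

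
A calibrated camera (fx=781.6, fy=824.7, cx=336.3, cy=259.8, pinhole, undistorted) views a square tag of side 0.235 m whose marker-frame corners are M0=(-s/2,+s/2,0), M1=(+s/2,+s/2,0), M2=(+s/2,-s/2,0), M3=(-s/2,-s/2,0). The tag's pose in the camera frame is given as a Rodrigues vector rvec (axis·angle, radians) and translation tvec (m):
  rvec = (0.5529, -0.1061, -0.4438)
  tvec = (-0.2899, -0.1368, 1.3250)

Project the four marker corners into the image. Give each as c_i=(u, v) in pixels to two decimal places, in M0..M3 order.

Intrinsics K: fx=781.6, fy=824.7, cx=336.3, cy=259.8
Marker side s = 0.235 m; corners in marker frame (Z=0):
  M0 = (-0.1175, +0.1175, 0)
  M1 = (+0.1175, +0.1175, 0)
  M2 = (+0.1175, -0.1175, 0)
  M3 = (-0.1175, -0.1175, 0)
rvec = (0.5529, -0.1061, -0.4438), |rvec| = θ = 0.71688 rad = 41.074°
Rodrigues: sinθ=0.65703, 1−cosθ=0.24614; R = I + sinθ·[k]× + (1−cosθ)·[k]×²:
    [+0.90028 +0.37866 -0.21477]
    [-0.43485 +0.75925 -0.48419]
    [-0.02028 +0.52930 +0.84819]
t = (-0.2899, -0.1368, 1.3250) m
M0: Pc = R·M0+t = (-0.35119, +0.00351, +1.38958); u = 781.6·(-0.35119)/1.38958 + 336.3 = 138.7646, v = 824.7·(+0.00351)/1.38958 + 259.8 = 261.8813
M1: Pc = R·M1+t = (-0.13963, -0.09868, +1.38481); u = 781.6·(-0.13963)/1.38481 + 336.3 = 257.4939, v = 824.7·(-0.09868)/1.38481 + 259.8 = 201.0312
M2: Pc = R·M2+t = (-0.22861, -0.27711, +1.26042); u = 781.6·(-0.22861)/1.26042 + 336.3 = 194.5372, v = 824.7·(-0.27711)/1.26042 + 259.8 = 78.4880
M3: Pc = R·M3+t = (-0.44017, -0.17492, +1.26519); u = 781.6·(-0.44017)/1.26519 + 336.3 = 64.3723, v = 824.7·(-0.17492)/1.26519 + 259.8 = 145.7821

c0=(138.76, 261.88) c1=(257.49, 201.03) c2=(194.54, 78.49) c3=(64.37, 145.78)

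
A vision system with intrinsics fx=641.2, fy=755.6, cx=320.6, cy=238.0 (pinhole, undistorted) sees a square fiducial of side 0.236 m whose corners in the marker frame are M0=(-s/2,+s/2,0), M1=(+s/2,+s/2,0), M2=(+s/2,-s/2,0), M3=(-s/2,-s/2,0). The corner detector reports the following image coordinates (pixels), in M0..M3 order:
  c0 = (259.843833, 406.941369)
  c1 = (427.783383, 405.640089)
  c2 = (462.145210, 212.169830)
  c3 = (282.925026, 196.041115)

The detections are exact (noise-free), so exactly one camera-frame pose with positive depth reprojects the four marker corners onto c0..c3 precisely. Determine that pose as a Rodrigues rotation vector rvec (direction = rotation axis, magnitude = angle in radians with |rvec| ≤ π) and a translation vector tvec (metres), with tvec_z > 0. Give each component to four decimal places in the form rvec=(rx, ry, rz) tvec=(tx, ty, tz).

rvec=(0.2965, -0.2826, 0.1025) tvec=(0.0519, 0.0773, 0.8192)

Intrinsics K: fx=641.2, fy=755.6, cx=320.6, cy=238.0
Marker side s = 0.236 m; corners in marker frame (Z=0):
  M0 = (-0.1180, +0.1180, 0)
  M1 = (+0.1180, +0.1180, 0)
  M2 = (+0.1180, -0.1180, 0)
  M3 = (-0.1180, -0.1180, 0)
Detected image corners:
  c0 = (259.843833, 406.941369) px
  c1 = (427.783383, 405.640089) px
  c2 = (462.145210, 212.169830) px
  c3 = (282.925026, 196.041115) px
Planar DLT: solve 8×8 A·h = b for H (H[2,2]=1):
  H  [+861.01963 -3.14160 +361.22438]
  H  [+137.70941 +957.05115 +309.33430]
  H  [+0.35305 +0.33379 +1.00000]
B = K⁻¹H; ‖b₁‖=1.220635, ‖b₂‖=1.220635; λ = 2/(‖b₁‖+‖b₂‖) = 0.819246, sign → tz>0 ⇒ λ=+0.819246
r₁ = λ·B[:,0] = (+0.95549,+0.05821,+0.28923); r₂ = λ·B[:,1] = (-0.14074,+0.95153,+0.27346)
r₃ = r₁×r₂ = (-0.25930,-0.30199,+0.91737); SVD([r₁ r₂ r₃]) → R = UVᵀ:
  R  [+0.95549 -0.14074 -0.25930]
  R  [+0.05821 +0.95153 -0.30199]
  R  [+0.28923 +0.27346 +0.91737]
t = (+0.05190, +0.07734, +0.81925) m
tr R = 2.824388; θ = arccos((tr R − 1)/2) = 0.422190 rad = 24.190°
axis k = ((R−Rᵀ)₃₂, (R−Rᵀ)₁₃, (R−Rᵀ)₂₁) / (2 sinθ) = (+0.702180, -0.669335, +0.242762)
rvec = θ·k = (+0.296453, -0.282587, +0.102492)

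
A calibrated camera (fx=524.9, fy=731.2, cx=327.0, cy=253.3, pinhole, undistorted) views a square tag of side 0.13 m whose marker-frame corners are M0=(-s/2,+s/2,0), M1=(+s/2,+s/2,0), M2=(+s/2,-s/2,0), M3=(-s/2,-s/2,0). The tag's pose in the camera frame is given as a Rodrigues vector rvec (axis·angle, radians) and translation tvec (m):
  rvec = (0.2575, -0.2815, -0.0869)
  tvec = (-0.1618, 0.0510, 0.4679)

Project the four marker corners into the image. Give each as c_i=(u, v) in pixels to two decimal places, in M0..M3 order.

c0=(79.25, 443.12) c1=(226.22, 407.37) c2=(211.72, 222.89) c3=(52.02, 246.90)

Intrinsics K: fx=524.9, fy=731.2, cx=327.0, cy=253.3
Marker side s = 0.13 m; corners in marker frame (Z=0):
  M0 = (-0.0650, +0.0650, 0)
  M1 = (+0.0650, +0.0650, 0)
  M2 = (+0.0650, -0.0650, 0)
  M3 = (-0.0650, -0.0650, 0)
rvec = (0.2575, -0.2815, -0.0869), |rvec| = θ = 0.39128 rad = 22.419°
Rodrigues: sinθ=0.38137, 1−cosθ=0.07558; R = I + sinθ·[k]× + (1−cosθ)·[k]×²:
    [+0.95715 +0.04892 -0.28542]
    [-0.12048 +0.96354 -0.23890]
    [+0.26333 +0.26306 +0.92815]
t = (-0.1618, 0.0510, 0.4679) m
M0: Pc = R·M0+t = (-0.22084, +0.12146, +0.46788); u = 524.9·(-0.22084)/0.46788 + 327.0 = 79.2529, v = 731.2·(+0.12146)/0.46788 + 253.3 = 443.1182
M1: Pc = R·M1+t = (-0.09641, +0.10580, +0.50211); u = 524.9·(-0.09641)/0.50211 + 327.0 = 226.2198, v = 731.2·(+0.10580)/0.50211 + 253.3 = 407.3684
M2: Pc = R·M2+t = (-0.10276, -0.01946, +0.46792); u = 524.9·(-0.10276)/0.46792 + 327.0 = 211.7209, v = 731.2·(-0.01946)/0.46792 + 253.3 = 222.8882
M3: Pc = R·M3+t = (-0.22719, -0.00380, +0.43369); u = 524.9·(-0.22719)/0.43369 + 327.0 = 52.0208, v = 731.2·(-0.00380)/0.43369 + 253.3 = 246.8953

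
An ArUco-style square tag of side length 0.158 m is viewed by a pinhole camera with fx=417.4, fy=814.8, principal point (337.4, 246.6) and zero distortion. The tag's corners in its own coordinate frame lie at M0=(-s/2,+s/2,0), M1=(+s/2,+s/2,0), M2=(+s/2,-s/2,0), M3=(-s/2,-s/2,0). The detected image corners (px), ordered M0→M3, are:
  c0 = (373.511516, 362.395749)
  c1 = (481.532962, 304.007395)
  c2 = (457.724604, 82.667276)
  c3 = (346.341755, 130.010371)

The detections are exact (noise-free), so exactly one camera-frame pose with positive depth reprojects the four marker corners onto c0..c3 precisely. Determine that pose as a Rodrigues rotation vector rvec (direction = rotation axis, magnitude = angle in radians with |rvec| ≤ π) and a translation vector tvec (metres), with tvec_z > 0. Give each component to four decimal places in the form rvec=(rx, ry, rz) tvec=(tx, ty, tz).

rvec=(0.0425, -0.1934, -0.2330) tvec=(0.1046, -0.0180, 0.5532)

Intrinsics K: fx=417.4, fy=814.8, cx=337.4, cy=246.6
Marker side s = 0.158 m; corners in marker frame (Z=0):
  M0 = (-0.0790, +0.0790, 0)
  M1 = (+0.0790, +0.0790, 0)
  M2 = (+0.0790, -0.0790, 0)
  M3 = (-0.0790, -0.0790, 0)
Detected image corners:
  c0 = (373.511516, 362.395749) px
  c1 = (481.532962, 304.007395) px
  c2 = (457.724604, 82.667276) px
  c3 = (346.341755, 130.010371) px
Planar DLT: solve 8×8 A·h = b for H (H[2,2]=1):
  H  [+833.24867 +209.17691 +416.34700]
  H  [-261.24916 +1460.41920 +220.11020]
  H  [+0.33519 +0.11605 +1.00000]
B = K⁻¹H; ‖b₁‖=1.807564, ‖b₂‖=1.807564; λ = 2/(‖b₁‖+‖b₂‖) = 0.553231, sign → tz>0 ⇒ λ=+0.553231
r₁ = λ·B[:,0] = (+0.95451,-0.23350,+0.18544); r₂ = λ·B[:,1] = (+0.22535,+0.97216,+0.06420)
r₃ = r₁×r₂ = (-0.19527,-0.01949,+0.98056); SVD([r₁ r₂ r₃]) → R = UVᵀ:
  R  [+0.95451 +0.22535 -0.19527]
  R  [-0.23350 +0.97216 -0.01949]
  R  [+0.18544 +0.06420 +0.98056]
t = (+0.10464, -0.01799, +0.55323) m
tr R = 2.907226; θ = arccos((tr R − 1)/2) = 0.305777 rad = 17.520°
axis k = ((R−Rᵀ)₃₂, (R−Rᵀ)₁₃, (R−Rᵀ)₂₁) / (2 sinθ) = (+0.139016, -0.632324, -0.762129)
rvec = θ·k = (+0.042508, -0.193350, -0.233042)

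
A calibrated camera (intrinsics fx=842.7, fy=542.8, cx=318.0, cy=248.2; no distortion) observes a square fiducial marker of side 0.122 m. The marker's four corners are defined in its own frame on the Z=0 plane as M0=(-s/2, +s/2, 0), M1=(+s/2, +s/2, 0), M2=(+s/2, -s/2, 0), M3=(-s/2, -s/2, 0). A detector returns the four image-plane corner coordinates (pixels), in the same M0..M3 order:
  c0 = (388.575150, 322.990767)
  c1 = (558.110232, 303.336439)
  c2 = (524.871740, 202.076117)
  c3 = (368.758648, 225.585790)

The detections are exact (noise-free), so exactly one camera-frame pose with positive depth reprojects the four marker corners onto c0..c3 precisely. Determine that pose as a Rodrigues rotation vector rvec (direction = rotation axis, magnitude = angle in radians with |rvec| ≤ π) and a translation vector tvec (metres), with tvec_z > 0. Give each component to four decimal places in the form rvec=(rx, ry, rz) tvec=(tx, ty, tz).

rvec=(-0.3653, 0.3220, -0.1607) tvec=(0.1029, 0.0158, 0.6221)

Intrinsics K: fx=842.7, fy=542.8, cx=318.0, cy=248.2
Marker side s = 0.122 m; corners in marker frame (Z=0):
  M0 = (-0.0610, +0.0610, 0)
  M1 = (+0.0610, +0.0610, 0)
  M2 = (+0.0610, -0.0610, 0)
  M3 = (-0.0610, -0.0610, 0)
Detected image corners:
  c0 = (388.575150, 322.990767) px
  c1 = (558.110232, 303.336439) px
  c2 = (524.871740, 202.076117) px
  c3 = (368.758648, 225.585790) px
Planar DLT: solve 8×8 A·h = b for H (H[2,2]=1):
  H  [+1126.00631 -61.27371 +457.36144]
  H  [-295.80420 +655.00761 +261.96745]
  H  [-0.44904 -0.60252 +1.00000]
B = K⁻¹H; ‖b₁‖=1.607464, ‖b₂‖=1.607464; λ = 2/(‖b₁‖+‖b₂‖) = 0.622098, sign → tz>0 ⇒ λ=+0.622098
r₁ = λ·B[:,0] = (+0.93666,-0.21128,-0.27935); r₂ = λ·B[:,1] = (+0.09621,+0.92209,-0.37482)
r₃ = r₁×r₂ = (+0.33678,+0.32421,+0.88401); SVD([r₁ r₂ r₃]) → R = UVᵀ:
  R  [+0.93666 +0.09621 +0.33678]
  R  [-0.21128 +0.92209 +0.32421]
  R  [-0.27935 -0.37482 +0.88401]
t = (+0.10288, +0.01578, +0.62210) m
tr R = 2.742754; θ = arccos((tr R − 1)/2) = 0.512795 rad = 29.381°
axis k = ((R−Rᵀ)₃₂, (R−Rᵀ)₁₃, (R−Rᵀ)₂₁) / (2 sinθ) = (-0.712403, +0.627916, -0.313376)
rvec = θ·k = (-0.365316, +0.321992, -0.160697)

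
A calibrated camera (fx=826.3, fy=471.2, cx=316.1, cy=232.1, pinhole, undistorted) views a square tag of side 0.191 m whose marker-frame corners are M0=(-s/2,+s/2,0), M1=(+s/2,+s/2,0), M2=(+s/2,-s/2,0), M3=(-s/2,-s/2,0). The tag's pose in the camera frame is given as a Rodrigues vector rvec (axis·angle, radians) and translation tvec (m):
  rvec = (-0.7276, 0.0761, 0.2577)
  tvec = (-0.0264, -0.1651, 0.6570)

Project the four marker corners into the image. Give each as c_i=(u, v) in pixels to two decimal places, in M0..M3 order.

c0=(121.99, 142.26) c1=(374.63, 169.59) c2=(422.42, 88.92) c3=(210.39, 69.50)

Intrinsics K: fx=826.3, fy=471.2, cx=316.1, cy=232.1
Marker side s = 0.191 m; corners in marker frame (Z=0):
  M0 = (-0.0955, +0.0955, 0)
  M1 = (+0.0955, +0.0955, 0)
  M2 = (+0.0955, -0.0955, 0)
  M3 = (-0.0955, -0.0955, 0)
rvec = (-0.7276, 0.0761, 0.2577), |rvec| = θ = 0.77563 rad = 44.440°
Rodrigues: sinθ=0.70017, 1−cosθ=0.28602; R = I + sinθ·[k]× + (1−cosθ)·[k]×²:
    [+0.96567 -0.25895 -0.02045]
    [+0.20630 +0.71673 +0.66613]
    [-0.15784 -0.64749 +0.74555]
t = (-0.0264, -0.1651, 0.6570) m
M0: Pc = R·M0+t = (-0.14335, -0.11635, +0.61024); u = 826.3·(-0.14335)/0.61024 + 316.1 = 121.9931, v = 471.2·(-0.11635)/0.61024 + 232.1 = 142.2566
M1: Pc = R·M1+t = (+0.04109, -0.07695, +0.58009); u = 826.3·(+0.04109)/0.58009 + 316.1 = 374.6326, v = 471.2·(-0.07695)/0.58009 + 232.1 = 169.5945
M2: Pc = R·M2+t = (+0.09055, -0.21385, +0.70376); u = 826.3·(+0.09055)/0.70376 + 316.1 = 422.4186, v = 471.2·(-0.21385)/0.70376 + 232.1 = 88.9203
M3: Pc = R·M3+t = (-0.09389, -0.25325, +0.73391); u = 826.3·(-0.09389)/0.73391 + 316.1 = 210.3881, v = 471.2·(-0.25325)/0.73391 + 232.1 = 69.5030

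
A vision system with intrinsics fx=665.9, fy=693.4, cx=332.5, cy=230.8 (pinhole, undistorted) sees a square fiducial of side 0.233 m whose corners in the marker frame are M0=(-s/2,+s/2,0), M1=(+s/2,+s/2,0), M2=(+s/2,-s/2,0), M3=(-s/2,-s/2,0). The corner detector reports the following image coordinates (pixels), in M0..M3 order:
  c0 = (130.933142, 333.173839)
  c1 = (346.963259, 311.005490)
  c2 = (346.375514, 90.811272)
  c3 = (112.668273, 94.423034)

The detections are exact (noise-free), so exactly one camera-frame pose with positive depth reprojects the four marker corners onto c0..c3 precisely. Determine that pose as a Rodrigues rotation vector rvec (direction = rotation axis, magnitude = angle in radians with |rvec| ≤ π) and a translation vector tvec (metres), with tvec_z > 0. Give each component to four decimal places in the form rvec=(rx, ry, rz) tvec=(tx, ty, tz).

Intrinsics K: fx=665.9, fy=693.4, cx=332.5, cy=230.8
Marker side s = 0.233 m; corners in marker frame (Z=0):
  M0 = (-0.1165, +0.1165, 0)
  M1 = (+0.1165, +0.1165, 0)
  M2 = (+0.1165, -0.1165, 0)
  M3 = (-0.1165, -0.1165, 0)
Detected image corners:
  c0 = (130.933142, 333.173839) px
  c1 = (346.963259, 311.005490) px
  c2 = (346.375514, 90.811272) px
  c3 = (112.668273, 94.423034) px
Planar DLT: solve 8×8 A·h = b for H (H[2,2]=1):
  H  [+1049.21096 +114.28462 +239.19495]
  H  [+18.90036 +1049.95065 +211.38438]
  H  [+0.36516 +0.32208 +1.00000]
B = K⁻¹H; ‖b₁‖=1.443435, ‖b₂‖=1.443435; λ = 2/(‖b₁‖+‖b₂‖) = 0.692792, sign → tz>0 ⇒ λ=+0.692792
r₁ = λ·B[:,0] = (+0.96526,-0.06532,+0.25298); r₂ = λ·B[:,1] = (+0.00748,+0.97476,+0.22313)
r₃ = r₁×r₂ = (-0.26117,-0.21349,+0.94139); SVD([r₁ r₂ r₃]) → R = UVᵀ:
  R  [+0.96526 +0.00748 -0.26117]
  R  [-0.06532 +0.97476 -0.21349]
  R  [+0.25298 +0.22313 +0.94139]
t = (-0.09707, -0.01940, +0.69279) m
tr R = 2.881413; θ = arccos((tr R − 1)/2) = 0.346090 rad = 19.829°
axis k = ((R−Rᵀ)₃₂, (R−Rᵀ)₁₃, (R−Rᵀ)₂₁) / (2 sinθ) = (+0.643565, -0.757831, -0.107311)
rvec = θ·k = (+0.222731, -0.262278, -0.037139)

rvec=(0.2227, -0.2623, -0.0371) tvec=(-0.0971, -0.0194, 0.6928)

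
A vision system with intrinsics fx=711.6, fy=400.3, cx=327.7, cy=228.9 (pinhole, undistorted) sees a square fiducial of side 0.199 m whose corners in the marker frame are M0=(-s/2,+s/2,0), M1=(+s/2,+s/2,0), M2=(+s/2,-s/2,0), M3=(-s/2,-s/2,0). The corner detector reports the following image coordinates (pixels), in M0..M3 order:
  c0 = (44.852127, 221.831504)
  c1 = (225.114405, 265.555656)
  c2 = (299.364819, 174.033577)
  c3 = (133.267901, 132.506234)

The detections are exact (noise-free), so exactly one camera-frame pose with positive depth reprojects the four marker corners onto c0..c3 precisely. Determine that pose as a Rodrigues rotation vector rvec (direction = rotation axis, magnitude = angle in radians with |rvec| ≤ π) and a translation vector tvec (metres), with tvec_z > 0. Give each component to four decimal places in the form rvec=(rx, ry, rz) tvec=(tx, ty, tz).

rvec=(-0.2814, -0.1044, 0.4037) tvec=(-0.1596, -0.0606, 0.7570)

Intrinsics K: fx=711.6, fy=400.3, cx=327.7, cy=228.9
Marker side s = 0.199 m; corners in marker frame (Z=0):
  M0 = (-0.0995, +0.0995, 0)
  M1 = (+0.0995, +0.0995, 0)
  M2 = (+0.0995, -0.0995, 0)
  M3 = (-0.0995, -0.0995, 0)
Detected image corners:
  c0 = (44.852127, 221.831504) px
  c1 = (225.114405, 265.555656) px
  c2 = (299.364819, 174.033577) px
  c3 = (133.267901, 132.506234) px
Planar DLT: solve 8×8 A·h = b for H (H[2,2]=1):
  H  [+879.19934 -475.85808 +177.70708]
  H  [+225.63715 +378.31024 +196.88111]
  H  [+0.05869 -0.38347 +1.00000]
B = K⁻¹H; ‖b₁‖=1.320959, ‖b₂‖=1.320959; λ = 2/(‖b₁‖+‖b₂‖) = 0.757026, sign → tz>0 ⇒ λ=+0.757026
r₁ = λ·B[:,0] = (+0.91486,+0.40131,+0.04443); r₂ = λ·B[:,1] = (-0.37255,+0.88144,-0.29030)
r₃ = r₁×r₂ = (-0.15566,+0.24903,+0.95590); SVD([r₁ r₂ r₃]) → R = UVᵀ:
  R  [+0.91486 -0.37255 -0.15566]
  R  [+0.40131 +0.88144 +0.24903]
  R  [+0.04443 -0.29030 +0.95590]
t = (-0.15957, -0.06055, +0.75703) m
tr R = 2.752208; θ = arccos((tr R − 1)/2) = 0.503076 rad = 28.824°
axis k = ((R−Rᵀ)₃₂, (R−Rᵀ)₁₃, (R−Rᵀ)₂₁) / (2 sinθ) = (-0.559330, -0.207504, +0.802553)
rvec = θ·k = (-0.281386, -0.104390, +0.403745)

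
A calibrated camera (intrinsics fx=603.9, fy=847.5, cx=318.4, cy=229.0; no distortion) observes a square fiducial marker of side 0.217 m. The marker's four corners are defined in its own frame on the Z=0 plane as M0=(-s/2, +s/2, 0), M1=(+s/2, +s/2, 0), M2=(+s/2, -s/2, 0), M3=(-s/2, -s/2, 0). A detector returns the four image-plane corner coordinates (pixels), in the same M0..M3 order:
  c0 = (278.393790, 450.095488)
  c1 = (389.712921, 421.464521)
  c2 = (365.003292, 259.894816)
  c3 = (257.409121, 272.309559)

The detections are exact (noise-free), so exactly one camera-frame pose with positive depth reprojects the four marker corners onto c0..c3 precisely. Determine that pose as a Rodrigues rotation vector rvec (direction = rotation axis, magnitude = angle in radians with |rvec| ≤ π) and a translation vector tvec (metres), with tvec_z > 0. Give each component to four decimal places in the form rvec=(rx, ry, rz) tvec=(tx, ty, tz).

rvec=(-0.3020, -0.4433, -0.1264) tvec=(0.0113, 0.1506, 1.0700)

Intrinsics K: fx=603.9, fy=847.5, cx=318.4, cy=229.0
Marker side s = 0.217 m; corners in marker frame (Z=0):
  M0 = (-0.1085, +0.1085, 0)
  M1 = (+0.1085, +0.1085, 0)
  M2 = (+0.1085, -0.1085, 0)
  M3 = (-0.1085, -0.1085, 0)
Detected image corners:
  c0 = (278.393790, 450.095488) px
  c1 = (389.712921, 421.464521) px
  c2 = (365.003292, 259.894816) px
  c3 = (257.409121, 272.309559) px
Planar DLT: solve 8×8 A·h = b for H (H[2,2]=1):
  H  [+636.80641 +27.38939 +324.77000]
  H  [+50.67006 +695.10991 +348.25000]
  H  [+0.41107 -0.24263 +1.00000]
B = K⁻¹H; ‖b₁‖=0.934583, ‖b₂‖=0.934584; λ = 2/(‖b₁‖+‖b₂‖) = 1.069995, sign → tz>0 ⇒ λ=+1.069995
r₁ = λ·B[:,0] = (+0.89640,-0.05488,+0.43984); r₂ = λ·B[:,1] = (+0.18541,+0.94775,-0.25961)
r₃ = r₁×r₂ = (-0.40261,+0.31427,+0.85973); SVD([r₁ r₂ r₃]) → R = UVᵀ:
  R  [+0.89640 +0.18541 -0.40261]
  R  [-0.05488 +0.94775 +0.31427]
  R  [+0.43984 -0.25961 +0.85973]
t = (+0.01129, +0.15056, +1.07000) m
tr R = 2.703874; θ = arccos((tr R − 1)/2) = 0.551123 rad = 31.577°
axis k = ((R−Rᵀ)₃₂, (R−Rᵀ)₁₃, (R−Rᵀ)₂₁) / (2 sinθ) = (-0.547968, -0.804420, -0.229434)
rvec = θ·k = (-0.301998, -0.443334, -0.126446)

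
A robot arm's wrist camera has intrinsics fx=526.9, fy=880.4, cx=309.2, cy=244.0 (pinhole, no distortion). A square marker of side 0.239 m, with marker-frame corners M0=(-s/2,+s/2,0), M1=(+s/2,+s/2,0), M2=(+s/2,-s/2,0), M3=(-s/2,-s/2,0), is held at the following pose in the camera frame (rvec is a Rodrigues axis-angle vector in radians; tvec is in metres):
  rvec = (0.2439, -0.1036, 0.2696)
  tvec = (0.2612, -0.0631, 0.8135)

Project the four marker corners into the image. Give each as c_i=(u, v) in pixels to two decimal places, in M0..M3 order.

c0=(381.86, 263.90) c1=(520.15, 324.77) c2=(577.50, 85.14) c3=(431.96, 10.10)

Intrinsics K: fx=526.9, fy=880.4, cx=309.2, cy=244.0
Marker side s = 0.239 m; corners in marker frame (Z=0):
  M0 = (-0.1195, +0.1195, 0)
  M1 = (+0.1195, +0.1195, 0)
  M2 = (+0.1195, -0.1195, 0)
  M3 = (-0.1195, -0.1195, 0)
rvec = (0.2439, -0.1036, 0.2696), |rvec| = θ = 0.37803 rad = 21.659°
Rodrigues: sinθ=0.36909, 1−cosθ=0.07061; R = I + sinθ·[k]× + (1−cosθ)·[k]×²:
    [+0.95879 -0.27571 -0.06866]
    [+0.25074 +0.93470 -0.25193]
    [+0.13364 +0.22433 +0.96531]
t = (0.2612, -0.0631, 0.8135) m
M0: Pc = R·M0+t = (+0.11368, +0.01863, +0.82434); u = 526.9·(+0.11368)/0.82434 + 309.2 = 381.8606, v = 880.4·(+0.01863)/0.82434 + 244.0 = 263.9001
M1: Pc = R·M1+t = (+0.34283, +0.07856, +0.85628); u = 526.9·(+0.34283)/0.85628 + 309.2 = 520.1549, v = 880.4·(+0.07856)/0.85628 + 244.0 = 324.7730
M2: Pc = R·M2+t = (+0.40872, -0.14483, +0.80266); u = 526.9·(+0.40872)/0.80266 + 309.2 = 577.5018, v = 880.4·(-0.14483)/0.80266 + 244.0 = 85.1400
M3: Pc = R·M3+t = (+0.17957, -0.20476, +0.77072); u = 526.9·(+0.17957)/0.77072 + 309.2 = 431.9636, v = 880.4·(-0.20476)/0.77072 + 244.0 = 10.1019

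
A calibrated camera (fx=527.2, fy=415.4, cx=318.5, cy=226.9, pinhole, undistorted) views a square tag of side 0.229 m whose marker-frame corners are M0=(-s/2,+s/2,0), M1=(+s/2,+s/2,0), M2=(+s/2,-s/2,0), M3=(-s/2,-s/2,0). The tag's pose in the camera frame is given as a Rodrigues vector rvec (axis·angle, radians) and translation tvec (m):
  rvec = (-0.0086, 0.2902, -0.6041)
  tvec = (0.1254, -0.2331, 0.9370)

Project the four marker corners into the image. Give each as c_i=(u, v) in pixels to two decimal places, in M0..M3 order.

c0=(373.39, 194.57) c1=(482.74, 132.79) c2=(405.40, 49.47) c3=(303.24, 115.10)

Intrinsics K: fx=527.2, fy=415.4, cx=318.5, cy=226.9
Marker side s = 0.229 m; corners in marker frame (Z=0):
  M0 = (-0.1145, +0.1145, 0)
  M1 = (+0.1145, +0.1145, 0)
  M2 = (+0.1145, -0.1145, 0)
  M3 = (-0.1145, -0.1145, 0)
rvec = (-0.0086, 0.2902, -0.6041), |rvec| = θ = 0.67024 rad = 38.402°
Rodrigues: sinθ=0.62118, 1−cosθ=0.21633; R = I + sinθ·[k]× + (1−cosθ)·[k]×²:
    [+0.78371 +0.55867 +0.27146]
    [-0.56108 +0.82423 -0.07645]
    [-0.26645 -0.09239 +0.95941]
t = (0.1254, -0.2331, 0.9370) m
M0: Pc = R·M0+t = (+0.09963, -0.07448, +0.95693); u = 527.2·(+0.09963)/0.95693 + 318.5 = 373.3911, v = 415.4·(-0.07448)/0.95693 + 226.9 = 194.5673
M1: Pc = R·M1+t = (+0.27910, -0.20297, +0.89591); u = 527.2·(+0.27910)/0.89591 + 318.5 = 482.7380, v = 415.4·(-0.20297)/0.89591 + 226.9 = 132.7908
M2: Pc = R·M2+t = (+0.15117, -0.39172, +0.91707); u = 527.2·(+0.15117)/0.91707 + 318.5 = 405.4016, v = 415.4·(-0.39172)/0.91707 + 226.9 = 49.4661
M3: Pc = R·M3+t = (-0.02830, -0.26323, +0.97809); u = 527.2·(-0.02830)/0.97809 + 318.5 = 303.2447, v = 415.4·(-0.26323)/0.97809 + 226.9 = 115.1044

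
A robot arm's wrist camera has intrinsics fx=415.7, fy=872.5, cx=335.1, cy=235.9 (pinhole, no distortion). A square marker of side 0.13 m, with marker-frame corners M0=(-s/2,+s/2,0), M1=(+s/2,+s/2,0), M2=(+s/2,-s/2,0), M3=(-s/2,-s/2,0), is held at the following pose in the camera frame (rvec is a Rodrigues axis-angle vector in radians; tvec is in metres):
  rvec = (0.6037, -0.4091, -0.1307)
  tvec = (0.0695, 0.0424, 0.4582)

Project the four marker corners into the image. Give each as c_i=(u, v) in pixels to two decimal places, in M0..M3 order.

Intrinsics K: fx=415.7, fy=872.5, cx=335.1, cy=235.9
Marker side s = 0.13 m; corners in marker frame (Z=0):
  M0 = (-0.0650, +0.0650, 0)
  M1 = (+0.0650, +0.0650, 0)
  M2 = (+0.0650, -0.0650, 0)
  M3 = (-0.0650, -0.0650, 0)
rvec = (0.6037, -0.4091, -0.1307), |rvec| = θ = 0.74088 rad = 42.449°
Rodrigues: sinθ=0.67494, 1−cosθ=0.26212; R = I + sinθ·[k]× + (1−cosθ)·[k]×²:
    [+0.91192 +0.00113 -0.41037]
    [-0.23701 +0.81780 -0.52443]
    [+0.33501 +0.57550 +0.74603]
t = (0.0695, 0.0424, 0.4582) m
M0: Pc = R·M0+t = (+0.01030, +0.11096, +0.47383); u = 415.7·(+0.01030)/0.47383 + 335.1 = 344.1350, v = 872.5·(+0.11096)/0.47383 + 235.9 = 440.2230
M1: Pc = R·M1+t = (+0.12885, +0.08015, +0.51738); u = 415.7·(+0.12885)/0.51738 + 335.1 = 438.6250, v = 872.5·(+0.08015)/0.51738 + 235.9 = 371.0652
M2: Pc = R·M2+t = (+0.12870, -0.02616, +0.44257); u = 415.7·(+0.12870)/0.44257 + 335.1 = 455.9882, v = 872.5·(-0.02616)/0.44257 + 235.9 = 184.3220
M3: Pc = R·M3+t = (+0.01015, +0.00465, +0.39902); u = 415.7·(+0.01015)/0.39902 + 335.1 = 345.6765, v = 872.5·(+0.00465)/0.39902 + 235.9 = 246.0646

c0=(344.13, 440.22) c1=(438.63, 371.07) c2=(455.99, 184.32) c3=(345.68, 246.06)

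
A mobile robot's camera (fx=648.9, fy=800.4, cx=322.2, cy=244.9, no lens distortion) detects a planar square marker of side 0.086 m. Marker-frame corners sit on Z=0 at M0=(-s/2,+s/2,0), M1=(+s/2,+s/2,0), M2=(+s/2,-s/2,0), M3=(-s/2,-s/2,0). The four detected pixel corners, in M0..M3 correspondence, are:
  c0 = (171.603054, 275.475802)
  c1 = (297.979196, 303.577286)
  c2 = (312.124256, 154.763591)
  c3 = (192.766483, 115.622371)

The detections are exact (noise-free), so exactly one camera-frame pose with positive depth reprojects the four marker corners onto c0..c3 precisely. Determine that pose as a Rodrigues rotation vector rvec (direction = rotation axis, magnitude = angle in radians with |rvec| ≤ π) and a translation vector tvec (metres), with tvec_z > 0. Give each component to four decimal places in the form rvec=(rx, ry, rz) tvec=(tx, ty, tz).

rvec=(-0.2010, -0.4397, 0.1569) tvec=(-0.0501, -0.0180, 0.4283)

Intrinsics K: fx=648.9, fy=800.4, cx=322.2, cy=244.9
Marker side s = 0.086 m; corners in marker frame (Z=0):
  M0 = (-0.0430, +0.0430, 0)
  M1 = (+0.0430, +0.0430, 0)
  M2 = (+0.0430, -0.0430, 0)
  M3 = (-0.0430, -0.0430, 0)
Detected image corners:
  c0 = (171.603054, 275.475802) px
  c1 = (297.979196, 303.577286) px
  c2 = (312.124256, 154.763591) px
  c3 = (192.766483, 115.622371) px
Planar DLT: solve 8×8 A·h = b for H (H[2,2]=1):
  H  [+1658.42210 -332.29022 +246.31988]
  H  [+593.47066 +1679.80305 +211.29165]
  H  [+0.94682 -0.52816 +1.00000]
B = K⁻¹H; ‖b₁‖=2.334600, ‖b₂‖=2.334600; λ = 2/(‖b₁‖+‖b₂‖) = 0.428339, sign → tz>0 ⇒ λ=+0.428339
r₁ = λ·B[:,0] = (+0.89335,+0.19351,+0.40556); r₂ = λ·B[:,1] = (-0.10701,+0.96818,-0.22623)
r₃ = r₁×r₂ = (-0.43643,+0.15870,+0.88563); SVD([r₁ r₂ r₃]) → R = UVᵀ:
  R  [+0.89335 -0.10701 -0.43643]
  R  [+0.19351 +0.96818 +0.15870]
  R  [+0.40556 -0.22623 +0.88563]
t = (-0.05009, -0.01799, +0.42834) m
tr R = 2.747157; θ = arccos((tr R − 1)/2) = 0.508289 rad = 29.123°
axis k = ((R−Rᵀ)₃₂, (R−Rᵀ)₁₃, (R−Rᵀ)₂₁) / (2 sinθ) = (-0.395468, -0.865032, +0.308745)
rvec = θ·k = (-0.201012, -0.439687, +0.156932)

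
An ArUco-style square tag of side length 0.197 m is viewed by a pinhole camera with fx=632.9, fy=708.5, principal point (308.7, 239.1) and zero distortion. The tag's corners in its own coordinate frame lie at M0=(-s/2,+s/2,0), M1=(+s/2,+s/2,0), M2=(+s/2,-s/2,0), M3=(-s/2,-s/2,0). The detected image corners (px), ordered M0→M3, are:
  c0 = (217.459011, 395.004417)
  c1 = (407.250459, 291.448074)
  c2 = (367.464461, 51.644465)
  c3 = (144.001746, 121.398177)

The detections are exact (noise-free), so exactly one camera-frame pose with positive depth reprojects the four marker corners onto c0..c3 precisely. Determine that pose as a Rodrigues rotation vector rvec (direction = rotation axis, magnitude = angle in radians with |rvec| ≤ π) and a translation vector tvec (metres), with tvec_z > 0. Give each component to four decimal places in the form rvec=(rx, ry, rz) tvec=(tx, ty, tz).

Intrinsics K: fx=632.9, fy=708.5, cx=308.7, cy=239.1
Marker side s = 0.197 m; corners in marker frame (Z=0):
  M0 = (-0.0985, +0.0985, 0)
  M1 = (+0.0985, +0.0985, 0)
  M2 = (+0.0985, -0.0985, 0)
  M3 = (-0.0985, -0.0985, 0)
Detected image corners:
  c0 = (217.459011, 395.004417) px
  c1 = (407.250459, 291.448074) px
  c2 = (367.464461, 51.644465) px
  c3 = (144.001746, 121.398177) px
Planar DLT: solve 8×8 A·h = b for H (H[2,2]=1):
  H  [+1290.29011 +447.56026 +294.51494]
  H  [-258.47013 +1422.40754 +218.62469]
  H  [+0.86741 +0.58950 +1.00000]
B = K⁻¹H; ‖b₁‖=1.948067, ‖b₂‖=1.948067; λ = 2/(‖b₁‖+‖b₂‖) = 0.513329, sign → tz>0 ⇒ λ=+0.513329
r₁ = λ·B[:,0] = (+0.82934,-0.33754,+0.44527); r₂ = λ·B[:,1] = (+0.21541,+0.92846,+0.30261)
r₃ = r₁×r₂ = (-0.51555,-0.15505,+0.84271); SVD([r₁ r₂ r₃]) → R = UVᵀ:
  R  [+0.82934 +0.21541 -0.51555]
  R  [-0.33754 +0.92846 -0.15505]
  R  [+0.44527 +0.30261 +0.84271]
t = (-0.01151, -0.01483, +0.51333) m
tr R = 2.600508; θ = arccos((tr R − 1)/2) = 0.643078 rad = 36.846°
axis k = ((R−Rᵀ)₃₂, (R−Rᵀ)₁₃, (R−Rᵀ)₂₁) / (2 sinθ) = (+0.381593, -0.801138, -0.461047)
rvec = θ·k = (+0.245394, -0.515194, -0.296489)

rvec=(0.2454, -0.5152, -0.2965) tvec=(-0.0115, -0.0148, 0.5133)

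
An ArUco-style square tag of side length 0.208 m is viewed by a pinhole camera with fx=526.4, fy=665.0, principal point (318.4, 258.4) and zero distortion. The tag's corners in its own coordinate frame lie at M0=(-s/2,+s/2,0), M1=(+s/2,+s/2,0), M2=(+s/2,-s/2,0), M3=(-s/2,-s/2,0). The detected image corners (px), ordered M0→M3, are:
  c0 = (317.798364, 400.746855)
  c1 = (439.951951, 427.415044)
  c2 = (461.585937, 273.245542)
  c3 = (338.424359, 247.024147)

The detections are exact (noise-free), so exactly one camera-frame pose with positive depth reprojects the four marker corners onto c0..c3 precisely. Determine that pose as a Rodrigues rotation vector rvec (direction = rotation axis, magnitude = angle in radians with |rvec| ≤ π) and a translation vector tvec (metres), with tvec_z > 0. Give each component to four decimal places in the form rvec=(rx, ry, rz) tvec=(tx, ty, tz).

rvec=(0.0302, 0.0204, 0.1671) tvec=(0.1188, 0.1048, 0.8822)

Intrinsics K: fx=526.4, fy=665.0, cx=318.4, cy=258.4
Marker side s = 0.208 m; corners in marker frame (Z=0):
  M0 = (-0.1040, +0.1040, 0)
  M1 = (+0.1040, +0.1040, 0)
  M2 = (+0.1040, -0.1040, 0)
  M3 = (-0.1040, -0.1040, 0)
Detected image corners:
  c0 = (317.798364, 400.746855) px
  c1 = (439.951951, 427.415044) px
  c2 = (461.585937, 273.245542) px
  c3 = (338.424359, 247.024147) px
Planar DLT: solve 8×8 A·h = b for H (H[2,2]=1):
  H  [+581.84594 -87.54635 +389.27207]
  H  [+120.35174 +752.27232 +337.36870]
  H  [-0.02014 +0.03604 +1.00000]
B = K⁻¹H; ‖b₁‖=1.133531, ‖b₂‖=1.133531; λ = 2/(‖b₁‖+‖b₂‖) = 0.882199, sign → tz>0 ⇒ λ=+0.882199
r₁ = λ·B[:,0] = (+0.98587,+0.16657,-0.01777); r₂ = λ·B[:,1] = (-0.16595,+0.98562,+0.03179)
r₃ = r₁×r₂ = (+0.02281,-0.02840,+0.99934); SVD([r₁ r₂ r₃]) → R = UVᵀ:
  R  [+0.98587 -0.16595 +0.02281]
  R  [+0.16657 +0.98562 -0.02840]
  R  [-0.01777 +0.03179 +0.99934]
t = (+0.11878, +0.10476, +0.88220) m
tr R = 2.970828; θ = arccos((tr R − 1)/2) = 0.171006 rad = 9.798°
axis k = ((R−Rᵀ)₃₂, (R−Rᵀ)₁₃, (R−Rᵀ)₂₁) / (2 sinθ) = (+0.176845, +0.119238, +0.976989)
rvec = θ·k = (+0.030242, +0.020390, +0.167071)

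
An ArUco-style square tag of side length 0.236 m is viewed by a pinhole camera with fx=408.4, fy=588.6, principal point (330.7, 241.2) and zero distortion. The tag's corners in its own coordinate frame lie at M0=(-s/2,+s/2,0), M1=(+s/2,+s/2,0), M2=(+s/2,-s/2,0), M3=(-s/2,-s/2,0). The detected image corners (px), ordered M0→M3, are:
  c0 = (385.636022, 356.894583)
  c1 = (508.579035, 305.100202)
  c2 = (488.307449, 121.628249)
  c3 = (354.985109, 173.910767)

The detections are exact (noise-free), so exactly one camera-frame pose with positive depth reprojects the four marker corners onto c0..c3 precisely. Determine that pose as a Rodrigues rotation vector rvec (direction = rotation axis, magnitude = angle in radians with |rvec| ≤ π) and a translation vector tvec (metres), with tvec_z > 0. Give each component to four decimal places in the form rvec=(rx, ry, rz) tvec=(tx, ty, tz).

Intrinsics K: fx=408.4, fy=588.6, cx=330.7, cy=241.2
Marker side s = 0.236 m; corners in marker frame (Z=0):
  M0 = (-0.1180, +0.1180, 0)
  M1 = (+0.1180, +0.1180, 0)
  M2 = (+0.1180, -0.1180, 0)
  M3 = (-0.1180, -0.1180, 0)
Detected image corners:
  c0 = (385.636022, 356.894583) px
  c1 = (508.579035, 305.100202) px
  c2 = (488.307449, 121.628249) px
  c3 = (354.985109, 173.910767) px
Planar DLT: solve 8×8 A·h = b for H (H[2,2]=1):
  H  [+577.52736 +249.72780 +435.48498]
  H  [-200.93067 +854.68409 +242.66825]
  H  [+0.08159 +0.32703 +1.00000]
B = K⁻¹H; ‖b₁‖=1.401566, ‖b₂‖=1.401566; λ = 2/(‖b₁‖+‖b₂‖) = 0.713488, sign → tz>0 ⇒ λ=+0.713488
r₁ = λ·B[:,0] = (+0.96182,-0.26742,+0.05821); r₂ = λ·B[:,1] = (+0.24734,+0.94041,+0.23333)
r₃ = r₁×r₂ = (-0.11714,-0.21002,+0.97065); SVD([r₁ r₂ r₃]) → R = UVᵀ:
  R  [+0.96182 +0.24734 -0.11714]
  R  [-0.26742 +0.94041 -0.21002]
  R  [+0.05821 +0.23333 +0.97065]
t = (+0.18306, +0.00178, +0.71349) m
tr R = 2.872888; θ = arccos((tr R − 1)/2) = 0.358444 rad = 20.537°
axis k = ((R−Rᵀ)₃₂, (R−Rᵀ)₁₃, (R−Rᵀ)₂₁) / (2 sinθ) = (+0.631884, -0.249923, -0.733663)
rvec = θ·k = (+0.226495, -0.089584, -0.262977)

rvec=(0.2265, -0.0896, -0.2630) tvec=(0.1831, 0.0018, 0.7135)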